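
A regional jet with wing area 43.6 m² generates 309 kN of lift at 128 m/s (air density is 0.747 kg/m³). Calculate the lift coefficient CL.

CL = 1.16

From L = ½ρv²S·CL, rearranging gives CL = 2L/(ρv²S).
CL = 2 × 3.09×10^5 / (0.747 × 128² × 43.6) = 1.16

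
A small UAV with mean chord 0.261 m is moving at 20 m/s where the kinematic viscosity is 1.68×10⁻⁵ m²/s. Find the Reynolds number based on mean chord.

Re = 3.11×10^5

Re = v·c/ν = 20 × 0.261 / (1.68×10⁻⁵) = 3.11×10^5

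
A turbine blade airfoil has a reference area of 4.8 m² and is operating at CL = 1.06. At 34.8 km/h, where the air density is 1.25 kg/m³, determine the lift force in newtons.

L = 297 N

Convert speed: v = 34.8 km/h ÷ 3.6 = 9.667 m/s.
Dynamic pressure q = ½ρv² = ½ × 1.25 × 9.667² = 58.4 Pa.
L = q·S·CL = 58.4 × 4.8 × 1.06 = 297 N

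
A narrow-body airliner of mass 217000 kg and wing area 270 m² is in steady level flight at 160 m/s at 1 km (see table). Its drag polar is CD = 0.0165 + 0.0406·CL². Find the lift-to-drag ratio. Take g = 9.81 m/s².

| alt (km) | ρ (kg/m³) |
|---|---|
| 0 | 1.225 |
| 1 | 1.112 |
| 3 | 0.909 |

L/D = 19.1

At 1 km, from the table: ρ = 1.112 kg/m³.
Weight W = mg = 217000 × 9.81 = 2.1288×10^6 N; in level flight L = W.
q = ½ρv² = ½ × 1.112 × 160² = 14230 Pa.
Required CL = L/(qS) = 2.1288×10^6/(14230·270) = 0.5539.
CD = 0.0165 + 0.0406 × 0.5539² = 0.02896.
L/D = CL/CD = 0.5539 / 0.02896 = 19.1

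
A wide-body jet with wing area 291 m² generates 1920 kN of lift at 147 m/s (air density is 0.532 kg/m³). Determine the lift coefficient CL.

From L = ½ρv²S·CL, rearranging gives CL = 2L/(ρv²S).
CL = 2 × 1.92×10^6 / (0.532 × 147² × 291) = 1.15

CL = 1.15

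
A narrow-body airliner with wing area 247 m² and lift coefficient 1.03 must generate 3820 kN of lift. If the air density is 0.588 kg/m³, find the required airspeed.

v = 226 m/s

L = ½ρv²S·CL ⇒ v = √(2L/(ρ·S·CL))
v = √(2 × 3.82×10^6 / (0.588 × 247 × 1.03)) = √51070 = 226 m/s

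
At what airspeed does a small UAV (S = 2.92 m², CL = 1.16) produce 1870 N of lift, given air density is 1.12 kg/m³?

L = ½ρv²S·CL ⇒ v = √(2L/(ρ·S·CL))
v = √(2 × 1870 / (1.12 × 2.92 × 1.16)) = √985.9 = 31.4 m/s

v = 31.4 m/s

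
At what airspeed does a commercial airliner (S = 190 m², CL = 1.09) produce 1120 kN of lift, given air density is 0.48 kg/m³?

L = ½ρv²S·CL ⇒ v = √(2L/(ρ·S·CL))
v = √(2 × 1.12×10^6 / (0.48 × 190 × 1.09)) = √22530 = 150 m/s

v = 150 m/s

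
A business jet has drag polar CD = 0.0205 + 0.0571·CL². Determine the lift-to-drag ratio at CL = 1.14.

CD = 0.0205 + 0.0571 × 1.14² = 0.09471
L/D = CL/CD = 1.14 / 0.09471 = 12

L/D = 12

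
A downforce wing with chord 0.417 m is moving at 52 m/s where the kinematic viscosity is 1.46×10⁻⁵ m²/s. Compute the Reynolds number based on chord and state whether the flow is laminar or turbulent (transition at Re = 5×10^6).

Re = 1.49×10^6 (laminar)

Re = v·c/ν = 52 × 0.417 / (1.46×10⁻⁵) = 1.49×10^6
Since 1.49×10^6 < 5×10^6, the flow is laminar.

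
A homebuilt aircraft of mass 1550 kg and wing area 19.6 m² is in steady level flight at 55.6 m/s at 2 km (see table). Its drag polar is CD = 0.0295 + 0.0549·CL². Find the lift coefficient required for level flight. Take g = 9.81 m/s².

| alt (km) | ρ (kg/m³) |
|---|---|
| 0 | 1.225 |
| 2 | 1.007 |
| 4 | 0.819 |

CL = 0.498

At 2 km, from the table: ρ = 1.007 kg/m³.
In steady level flight, lift balances weight: W = mg = 1550 × 9.81 = 15206 N.
Dynamic pressure q = 0.5 × 1.007 × 55.6² = 1556 Pa.
CL = 2W/(ρv²S) = 2×15206/(1.007×55.6²×19.6) = 0.4984.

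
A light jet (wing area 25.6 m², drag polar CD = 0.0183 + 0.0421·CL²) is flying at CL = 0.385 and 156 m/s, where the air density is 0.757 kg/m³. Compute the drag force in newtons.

CD = 0.0183 + 0.0421 × 0.385² = 0.02454
D = ½ρv²S·CD = ½ × 0.757 × 156² × 25.6 × 0.02454 = 5790 N

D = 5790 N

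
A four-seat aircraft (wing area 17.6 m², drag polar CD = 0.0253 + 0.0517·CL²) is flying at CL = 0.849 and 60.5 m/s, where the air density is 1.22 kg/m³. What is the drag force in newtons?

D = 2460 N

CD = 0.0253 + 0.0517 × 0.849² = 0.06257
D = ½ρv²S·CD = ½ × 1.22 × 60.5² × 17.6 × 0.06257 = 2460 N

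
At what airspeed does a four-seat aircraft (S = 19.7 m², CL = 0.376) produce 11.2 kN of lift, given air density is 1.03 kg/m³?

L = ½ρv²S·CL ⇒ v = √(2L/(ρ·S·CL))
v = √(2 × 11200 / (1.03 × 19.7 × 0.376)) = √2936 = 54.2 m/s

v = 54.2 m/s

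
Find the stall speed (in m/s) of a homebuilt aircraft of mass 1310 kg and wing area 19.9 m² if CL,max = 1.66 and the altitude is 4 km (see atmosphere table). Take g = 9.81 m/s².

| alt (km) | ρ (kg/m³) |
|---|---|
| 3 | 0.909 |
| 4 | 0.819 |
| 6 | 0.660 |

At 4 km, from the table: ρ = 0.819 kg/m³.
Weight W = mg = 1310 × 9.81 = 12850 N.
V_stall = √(2W/(ρ·S·CL,max)) = √(2 × 12850 / (0.819 × 19.9 × 1.66))
V_stall = √950 = 30.8 m/s

V_stall = 30.8 m/s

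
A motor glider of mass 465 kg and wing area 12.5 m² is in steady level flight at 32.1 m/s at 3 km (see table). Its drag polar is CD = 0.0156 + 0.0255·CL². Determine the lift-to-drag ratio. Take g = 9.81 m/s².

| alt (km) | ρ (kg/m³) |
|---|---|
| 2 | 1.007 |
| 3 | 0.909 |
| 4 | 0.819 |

At 3 km, from the table: ρ = 0.909 kg/m³.
Level flight ⇒ L = W = m·g = 465 × 9.81 = 4561.7 N.
Dynamic pressure q = 0.5 × 0.909 × 32.1² = 468.3 Pa.
CL = 2W/(ρv²S) = 2×4561.7/(0.909×32.1²×12.5) = 0.7792.
CD = 0.0156 + 0.0255 × 0.7792² = 0.03108.
L/D = CL/CD = 0.7792 / 0.03108 = 25.1

L/D = 25.1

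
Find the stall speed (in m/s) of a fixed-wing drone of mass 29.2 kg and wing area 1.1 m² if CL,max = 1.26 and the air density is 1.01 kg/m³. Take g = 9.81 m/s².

V_stall = 20.2 m/s

Stall occurs when L = W at CL,max. W = mg = 29.2 × 9.81 = 286.5 N.
From L = ½ρV²S·CL,max = W: V_stall = √(2W/(ρSCL,max)) = √(2·286.5/(1.01·1.1·1.26))
V_stall = √409.3 = 20.2 m/s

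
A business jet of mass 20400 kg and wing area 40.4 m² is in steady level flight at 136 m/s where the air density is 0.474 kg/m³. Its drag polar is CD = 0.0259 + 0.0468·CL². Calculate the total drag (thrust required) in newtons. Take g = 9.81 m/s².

Level flight ⇒ L = W = m·g = 20400 × 9.81 = 2.0012×10^5 N.
Dynamic pressure q = 0.5 × 0.474 × 136² = 4384 Pa.
Required CL = L/(qS) = 2.0012×10^5/(4384·40.4) = 1.13.
CD = 0.0259 + 0.0468 × 1.13² = 0.08566.
D = q·S·CD = 4384 × 40.4 × 0.08566 = 15170 N

D = 15200 N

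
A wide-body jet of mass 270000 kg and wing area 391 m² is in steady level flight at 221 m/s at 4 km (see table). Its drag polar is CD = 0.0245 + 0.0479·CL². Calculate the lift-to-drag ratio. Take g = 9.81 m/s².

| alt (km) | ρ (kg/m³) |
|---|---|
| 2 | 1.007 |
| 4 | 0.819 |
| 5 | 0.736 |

L/D = 11.3

At 4 km, from the table: ρ = 0.819 kg/m³.
In steady level flight, lift balances weight: W = mg = 270000 × 9.81 = 2.6487×10^6 N.
q = ½ρv² = ½ × 0.819 × 221² = 20000 Pa.
Required CL = L/(qS) = 2.6487×10^6/(20000·391) = 0.3387.
CD = 0.0245 + 0.0479 × 0.3387² = 0.03.
L/D = CL/CD = 0.3387 / 0.03 = 11.3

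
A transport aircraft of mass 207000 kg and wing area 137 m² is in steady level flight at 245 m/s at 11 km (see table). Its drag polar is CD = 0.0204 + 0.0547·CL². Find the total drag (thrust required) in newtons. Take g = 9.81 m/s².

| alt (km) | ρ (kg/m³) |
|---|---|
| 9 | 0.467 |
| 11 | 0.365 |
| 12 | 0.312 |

D = 1.81×10^5 N

At 11 km, from the table: ρ = 0.365 kg/m³.
Level flight ⇒ L = W = m·g = 207000 × 9.81 = 2.0307×10^6 N.
q = ½ρv² = ½ × 0.365 × 245² = 10950 Pa.
CL = 2W/(ρv²S) = 2×2.0307×10^6/(0.365×245²×137) = 1.353.
CD = 0.0204 + 0.0547 × 1.353² = 0.1205.
D = q·S·CD = 10950 × 137 × 0.1205 = 1.809×10^5 N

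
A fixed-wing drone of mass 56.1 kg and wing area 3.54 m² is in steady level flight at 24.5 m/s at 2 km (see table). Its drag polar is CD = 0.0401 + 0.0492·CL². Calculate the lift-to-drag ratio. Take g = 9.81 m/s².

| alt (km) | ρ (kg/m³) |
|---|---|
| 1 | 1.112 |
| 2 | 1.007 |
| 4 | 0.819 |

At 2 km, from the table: ρ = 1.007 kg/m³.
Weight W = mg = 56.1 × 9.81 = 550.34 N; in level flight L = W.
Dynamic pressure q = 0.5 × 1.007 × 24.5² = 302.2 Pa.
CL = 2W/(ρv²S) = 2×550.34/(1.007×24.5²×3.54) = 0.5144.
CD = 0.0401 + 0.0492 × 0.5144² = 0.05312.
L/D = CL/CD = 0.5144 / 0.05312 = 9.68

L/D = 9.68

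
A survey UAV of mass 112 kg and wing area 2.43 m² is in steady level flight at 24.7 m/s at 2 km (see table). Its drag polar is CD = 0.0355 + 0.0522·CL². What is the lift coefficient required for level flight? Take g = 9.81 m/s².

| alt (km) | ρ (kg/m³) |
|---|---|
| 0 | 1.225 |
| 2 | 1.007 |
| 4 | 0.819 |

CL = 1.47

At 2 km, from the table: ρ = 1.007 kg/m³.
Weight W = mg = 112 × 9.81 = 1098.7 N; in level flight L = W.
q = ½ρv² = ½ × 1.007 × 24.7² = 307.2 Pa.
CL = 2W/(ρv²S) = 2×1098.7/(1.007×24.7²×2.43) = 1.472.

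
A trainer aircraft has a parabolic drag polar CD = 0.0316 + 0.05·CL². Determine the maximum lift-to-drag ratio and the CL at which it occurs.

(L/D)max = 12.6, at CL = 0.795

For CD = CD0 + K·CL², (L/D)max occurs at CL* = √(CD0/K) and equals 1/(2√(K·CD0)).
(L/D)max = 1/(2√(0.05 × 0.0316)) = 1/(2 × 0.03975) = 12.6
CL* = √(0.0316/0.05) = 0.795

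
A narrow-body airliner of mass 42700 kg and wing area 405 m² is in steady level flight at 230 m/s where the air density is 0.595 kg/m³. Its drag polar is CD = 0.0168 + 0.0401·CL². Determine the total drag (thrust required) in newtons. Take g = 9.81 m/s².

In steady level flight, lift balances weight: W = mg = 42700 × 9.81 = 4.1889×10^5 N.
q = ½ρv² = ½ × 0.595 × 230² = 15740 Pa.
Required CL = L/(qS) = 4.1889×10^5/(15740·405) = 0.06572.
CD = 0.0168 + 0.0401 × 0.06572² = 0.01697.
D = q·S·CD = 15740 × 405 × 0.01697 = 1.082×10^5 N

D = 1.08×10^5 N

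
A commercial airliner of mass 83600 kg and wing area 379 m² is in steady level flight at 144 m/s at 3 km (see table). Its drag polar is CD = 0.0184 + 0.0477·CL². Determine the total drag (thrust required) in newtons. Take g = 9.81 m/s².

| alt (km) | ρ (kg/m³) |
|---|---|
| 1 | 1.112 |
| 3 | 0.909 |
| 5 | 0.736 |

At 3 km, from the table: ρ = 0.909 kg/m³.
Level flight ⇒ L = W = m·g = 83600 × 9.81 = 8.2012×10^5 N.
Dynamic pressure q = 0.5 × 0.909 × 144² = 9425 Pa.
CL = 2W/(ρv²S) = 2×8.2012×10^5/(0.909×144²×379) = 0.2296.
CD = 0.0184 + 0.0477 × 0.2296² = 0.02091.
D = q·S·CD = 9425 × 379 × 0.02091 = 74700 N

D = 74700 N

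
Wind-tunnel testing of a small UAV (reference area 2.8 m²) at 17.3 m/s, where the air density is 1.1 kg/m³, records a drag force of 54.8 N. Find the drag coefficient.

From D = ½ρv²S·CD, rearranging gives CD = 2D/(ρv²S).
CD = 2 × 54.8 / (1.1 × 17.3² × 2.8) = 0.119

CD = 0.119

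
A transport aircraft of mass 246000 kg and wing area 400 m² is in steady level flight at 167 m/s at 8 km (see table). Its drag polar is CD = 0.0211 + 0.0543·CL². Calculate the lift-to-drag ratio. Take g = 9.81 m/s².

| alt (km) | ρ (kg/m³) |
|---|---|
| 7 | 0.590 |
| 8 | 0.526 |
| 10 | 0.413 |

At 8 km, from the table: ρ = 0.526 kg/m³.
Level flight ⇒ L = W = m·g = 246000 × 9.81 = 2.4133×10^6 N.
q = ½ρv² = ½ × 0.526 × 167² = 7335 Pa.
CL = W/(q·S) = 2.4133×10^6 / (7335 × 400) = 0.8225.
CD = 0.0211 + 0.0543 × 0.8225² = 0.05784.
L/D = CL/CD = 0.8225 / 0.05784 = 14.2

L/D = 14.2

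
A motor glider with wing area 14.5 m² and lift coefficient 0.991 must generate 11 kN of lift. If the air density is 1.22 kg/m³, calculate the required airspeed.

L = ½ρv²S·CL ⇒ v = √(2L/(ρ·S·CL))
v = √(2 × 11000 / (1.22 × 14.5 × 0.991)) = √1255 = 35.4 m/s

v = 35.4 m/s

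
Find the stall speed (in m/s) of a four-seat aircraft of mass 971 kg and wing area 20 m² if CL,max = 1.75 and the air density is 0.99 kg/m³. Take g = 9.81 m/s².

Weight W = mg = 971 × 9.81 = 9526 N.
V_stall = √(2W/(ρ·S·CL,max)) = √(2 × 9526 / (0.99 × 20 × 1.75))
V_stall = √549.8 = 23.4 m/s

V_stall = 23.4 m/s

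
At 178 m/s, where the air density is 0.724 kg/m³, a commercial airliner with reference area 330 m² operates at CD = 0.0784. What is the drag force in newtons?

D = 2.97×10^5 N

D = ½ρv²S·CD = ½ × 0.724 × 178² × 330 × 0.0784 = 2.97×10^5 N ≈ 297 kN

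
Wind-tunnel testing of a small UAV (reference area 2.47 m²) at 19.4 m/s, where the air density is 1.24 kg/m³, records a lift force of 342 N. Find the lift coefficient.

CL = 0.593

From L = ½ρv²S·CL, rearranging gives CL = 2L/(ρv²S).
CL = 2 × 342 / (1.24 × 19.4² × 2.47) = 0.593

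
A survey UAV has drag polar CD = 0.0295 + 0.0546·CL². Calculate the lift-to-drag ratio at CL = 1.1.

CD = 0.0295 + 0.0546 × 1.1² = 0.09557
L/D = CL/CD = 1.1 / 0.09557 = 11.5

L/D = 11.5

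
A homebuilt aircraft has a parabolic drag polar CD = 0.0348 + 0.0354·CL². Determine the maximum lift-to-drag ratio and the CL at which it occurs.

(L/D)max = 14.2, at CL = 0.991

For CD = CD0 + K·CL², (L/D)max occurs at CL* = √(CD0/K) and equals 1/(2√(K·CD0)).
(L/D)max = 1/(2√(0.0354 × 0.0348)) = 1/(2 × 0.0351) = 14.2
CL* = √(0.0348/0.0354) = 0.991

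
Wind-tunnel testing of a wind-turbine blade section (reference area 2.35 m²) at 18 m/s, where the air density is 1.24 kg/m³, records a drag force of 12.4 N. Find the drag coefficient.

From D = ½ρv²S·CD, rearranging gives CD = 2D/(ρv²S).
CD = 2 × 12.4 / (1.24 × 18² × 2.35) = 0.0263

CD = 0.0263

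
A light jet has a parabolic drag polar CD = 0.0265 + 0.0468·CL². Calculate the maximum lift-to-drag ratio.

For CD = CD0 + K·CL², (L/D)max occurs at CL* = √(CD0/K) and equals 1/(2√(K·CD0)).
(L/D)max = 1/(2√(0.0468 × 0.0265)) = 1/(2 × 0.03522) = 14.2

(L/D)max = 14.2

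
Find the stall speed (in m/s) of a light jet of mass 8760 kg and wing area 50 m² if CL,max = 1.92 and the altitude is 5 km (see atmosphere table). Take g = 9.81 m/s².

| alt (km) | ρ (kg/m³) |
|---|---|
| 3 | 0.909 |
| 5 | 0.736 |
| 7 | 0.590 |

At 5 km, from the table: ρ = 0.736 kg/m³.
Stall occurs when L = W at CL,max. W = mg = 8760 × 9.81 = 85940 N.
From L = ½ρV²S·CL,max = W: V_stall = √(2W/(ρSCL,max)) = √(2·85940/(0.736·50·1.92))
V_stall = √2433 = 49.3 m/s

V_stall = 49.3 m/s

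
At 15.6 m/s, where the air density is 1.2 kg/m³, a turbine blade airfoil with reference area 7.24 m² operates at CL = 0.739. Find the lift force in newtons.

L = 781 N

L = ½ρv²S·CL = ½ × 1.2 × 15.6² × 7.24 × 0.739 = 781 N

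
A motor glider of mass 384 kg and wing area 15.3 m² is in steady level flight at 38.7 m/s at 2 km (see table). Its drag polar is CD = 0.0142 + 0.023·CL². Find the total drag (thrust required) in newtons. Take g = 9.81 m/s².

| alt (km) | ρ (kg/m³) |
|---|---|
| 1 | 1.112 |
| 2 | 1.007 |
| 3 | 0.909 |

At 2 km, from the table: ρ = 1.007 kg/m³.
Weight W = mg = 384 × 9.81 = 3767 N; in level flight L = W.
q = ½ρv² = ½ × 1.007 × 38.7² = 754.1 Pa.
CL = W/(q·S) = 3767 / (754.1 × 15.3) = 0.3265.
CD = 0.0142 + 0.023 × 0.3265² = 0.01665.
D = q·S·CD = 754.1 × 15.3 × 0.01665 = 192.1 N

D = 192 N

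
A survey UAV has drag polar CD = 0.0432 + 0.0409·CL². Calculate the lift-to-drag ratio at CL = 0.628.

L/D = 10.6

CD = 0.0432 + 0.0409 × 0.628² = 0.05933
L/D = CL/CD = 0.628 / 0.05933 = 10.6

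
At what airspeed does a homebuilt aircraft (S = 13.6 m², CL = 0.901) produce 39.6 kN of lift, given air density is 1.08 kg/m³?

v = 77.4 m/s

L = ½ρv²S·CL ⇒ v = √(2L/(ρ·S·CL))
v = √(2 × 39600 / (1.08 × 13.6 × 0.901)) = √5985 = 77.4 m/s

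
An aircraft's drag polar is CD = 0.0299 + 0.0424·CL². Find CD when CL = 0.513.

CD = 0.0411

CD = 0.0299 + 0.0424 × 0.513² = 0.0299 + 0.01116 = 0.0411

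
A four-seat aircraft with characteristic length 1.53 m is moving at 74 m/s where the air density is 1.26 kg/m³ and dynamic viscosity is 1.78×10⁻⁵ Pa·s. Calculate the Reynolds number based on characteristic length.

Re = 8.01×10^6

Re = ρ·v·c/μ = 1.26 × 74 × 1.53 / (1.78×10⁻⁵) = 8.01×10^6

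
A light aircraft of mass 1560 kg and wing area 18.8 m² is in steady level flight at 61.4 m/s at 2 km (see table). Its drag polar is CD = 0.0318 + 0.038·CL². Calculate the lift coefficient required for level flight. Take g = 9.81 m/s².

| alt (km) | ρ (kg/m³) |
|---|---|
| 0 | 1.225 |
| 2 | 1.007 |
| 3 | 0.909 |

CL = 0.429

At 2 km, from the table: ρ = 1.007 kg/m³.
Level flight ⇒ L = W = m·g = 1560 × 9.81 = 15304 N.
Dynamic pressure q = 0.5 × 1.007 × 61.4² = 1898 Pa.
Required CL = L/(qS) = 15304/(1898·18.8) = 0.4288.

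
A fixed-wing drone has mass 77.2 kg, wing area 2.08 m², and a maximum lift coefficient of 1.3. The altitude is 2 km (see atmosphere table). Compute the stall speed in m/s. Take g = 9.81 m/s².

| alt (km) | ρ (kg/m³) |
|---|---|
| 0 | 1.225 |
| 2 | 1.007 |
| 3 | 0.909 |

At 2 km, from the table: ρ = 1.007 kg/m³.
At stall, lift equals weight: L = W = m·g = 77.2 × 9.81 = 757.3 N.
V_stall = √(2W/(ρ·S·CL,max)) = √(2 × 757.3 / (1.007 × 2.08 × 1.3))
V_stall = √556.3 = 23.6 m/s

V_stall = 23.6 m/s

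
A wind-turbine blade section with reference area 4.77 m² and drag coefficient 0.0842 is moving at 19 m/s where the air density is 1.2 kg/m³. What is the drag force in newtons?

D = 87 N

D = ½ρv²S·CD = ½ × 1.2 × 19² × 4.77 × 0.0842 = 87 N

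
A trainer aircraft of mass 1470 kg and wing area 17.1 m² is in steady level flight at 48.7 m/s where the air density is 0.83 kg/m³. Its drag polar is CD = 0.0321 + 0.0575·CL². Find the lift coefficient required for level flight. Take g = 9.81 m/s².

Weight W = mg = 1470 × 9.81 = 14421 N; in level flight L = W.
q = ½ρv² = ½ × 0.83 × 48.7² = 984.3 Pa.
CL = W/(q·S) = 14421 / (984.3 × 17.1) = 0.8568.

CL = 0.857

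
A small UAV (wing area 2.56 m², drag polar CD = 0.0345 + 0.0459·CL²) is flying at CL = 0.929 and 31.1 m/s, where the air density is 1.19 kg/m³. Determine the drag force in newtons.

D = 109 N

CD = 0.0345 + 0.0459 × 0.929² = 0.07411
D = ½ρv²S·CD = ½ × 1.19 × 31.1² × 2.56 × 0.07411 = 109 N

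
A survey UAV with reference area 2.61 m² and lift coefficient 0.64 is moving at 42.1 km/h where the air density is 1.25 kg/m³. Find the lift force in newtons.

Convert speed: v = 42.1 km/h ÷ 3.6 = 11.69 m/s.
L = ½ρv²S·CL = ½ × 1.25 × 11.69² × 2.61 × 0.64 = 143 N

L = 143 N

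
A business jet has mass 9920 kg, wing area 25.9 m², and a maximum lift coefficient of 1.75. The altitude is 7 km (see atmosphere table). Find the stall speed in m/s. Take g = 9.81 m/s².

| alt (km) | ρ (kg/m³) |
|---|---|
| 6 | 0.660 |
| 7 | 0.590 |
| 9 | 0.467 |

At 7 km, from the table: ρ = 0.590 kg/m³.
At stall, lift equals weight: L = W = m·g = 9920 × 9.81 = 97320 N.
From L = ½ρV²S·CL,max = W: V_stall = √(2W/(ρSCL,max)) = √(2·97320/(0.59·25.9·1.75))
V_stall = √7278 = 85.3 m/s

V_stall = 85.3 m/s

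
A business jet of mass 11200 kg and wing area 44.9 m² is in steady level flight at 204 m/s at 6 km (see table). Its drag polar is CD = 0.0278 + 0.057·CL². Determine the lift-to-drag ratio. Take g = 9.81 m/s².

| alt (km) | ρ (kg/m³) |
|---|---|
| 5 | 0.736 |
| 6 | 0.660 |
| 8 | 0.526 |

At 6 km, from the table: ρ = 0.660 kg/m³.
Weight W = mg = 11200 × 9.81 = 1.0987×10^5 N; in level flight L = W.
q = ½ρv² = ½ × 0.66 × 204² = 13730 Pa.
CL = W/(q·S) = 1.0987×10^5 / (13730 × 44.9) = 0.1782.
CD = 0.0278 + 0.057 × 0.1782² = 0.02961.
L/D = CL/CD = 0.1782 / 0.02961 = 6.02

L/D = 6.02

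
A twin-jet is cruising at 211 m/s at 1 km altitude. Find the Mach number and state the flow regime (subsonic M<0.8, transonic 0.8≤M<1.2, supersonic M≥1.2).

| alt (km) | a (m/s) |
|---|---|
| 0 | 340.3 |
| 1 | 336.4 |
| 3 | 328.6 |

M = 0.627 (subsonic)

At 1 km, from the table: a = 336.4 m/s.
M = v/a = 211 / 336.4 = 0.627
M = 0.627 → subsonic.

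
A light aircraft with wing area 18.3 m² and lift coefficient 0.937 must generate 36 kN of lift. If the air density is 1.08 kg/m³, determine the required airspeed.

L = ½ρv²S·CL ⇒ v = √(2L/(ρ·S·CL))
v = √(2 × 36000 / (1.08 × 18.3 × 0.937)) = √3888 = 62.4 m/s

v = 62.4 m/s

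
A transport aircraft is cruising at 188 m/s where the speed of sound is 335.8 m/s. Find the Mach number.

M = 0.56

M = v/a = 188 / 335.8 = 0.56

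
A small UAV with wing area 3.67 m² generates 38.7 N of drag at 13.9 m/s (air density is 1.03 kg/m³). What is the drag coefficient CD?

From D = ½ρv²S·CD, rearranging gives CD = 2D/(ρv²S).
CD = 2 × 38.7 / (1.03 × 13.9² × 3.67) = 0.106

CD = 0.106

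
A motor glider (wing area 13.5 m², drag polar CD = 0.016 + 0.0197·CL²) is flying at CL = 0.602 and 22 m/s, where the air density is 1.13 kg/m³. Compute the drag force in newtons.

CD = 0.016 + 0.0197 × 0.602² = 0.02314
D = ½ρv²S·CD = ½ × 1.13 × 22² × 13.5 × 0.02314 = 85.4 N

D = 85.4 N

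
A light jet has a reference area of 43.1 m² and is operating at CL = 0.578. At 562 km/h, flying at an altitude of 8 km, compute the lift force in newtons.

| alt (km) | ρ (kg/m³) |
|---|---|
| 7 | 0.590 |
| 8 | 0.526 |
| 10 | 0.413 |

At 8 km, from the table: ρ = 0.526 kg/m³.
Convert speed: v = 562 km/h ÷ 3.6 = 156.1 m/s.
L = ½ρv²S·CL = ½ × 0.526 × 156.1² × 43.1 × 0.578 = 1.6×10^5 N ≈ 160 kN

L = 1.6×10^5 N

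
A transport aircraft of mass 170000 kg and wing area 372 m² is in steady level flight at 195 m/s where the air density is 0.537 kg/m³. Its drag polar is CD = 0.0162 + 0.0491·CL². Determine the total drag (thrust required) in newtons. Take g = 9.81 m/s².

D = 97500 N

In steady level flight, lift balances weight: W = mg = 170000 × 9.81 = 1.6677×10^6 N.
q = ½ρv² = ½ × 0.537 × 195² = 10210 Pa.
Required CL = L/(qS) = 1.6677×10^6/(10210·372) = 0.4391.
CD = 0.0162 + 0.0491 × 0.4391² = 0.02567.
D = q·S·CD = 10210 × 372 × 0.02567 = 97480 N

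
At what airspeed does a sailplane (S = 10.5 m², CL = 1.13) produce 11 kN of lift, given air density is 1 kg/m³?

v = 43.1 m/s

L = ½ρv²S·CL ⇒ v = √(2L/(ρ·S·CL))
v = √(2 × 11000 / (1 × 10.5 × 1.13)) = √1854 = 43.1 m/s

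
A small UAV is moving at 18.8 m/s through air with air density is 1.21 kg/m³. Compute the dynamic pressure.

q = 214 Pa

q = ½ρv² = ½ × 1.21 × 18.8² = 214 Pa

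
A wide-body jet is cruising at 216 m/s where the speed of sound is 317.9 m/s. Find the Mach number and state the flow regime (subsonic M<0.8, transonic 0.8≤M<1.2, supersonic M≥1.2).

M = 0.679 (subsonic)

M = v/a = 216 / 317.9 = 0.679
M = 0.679 → subsonic.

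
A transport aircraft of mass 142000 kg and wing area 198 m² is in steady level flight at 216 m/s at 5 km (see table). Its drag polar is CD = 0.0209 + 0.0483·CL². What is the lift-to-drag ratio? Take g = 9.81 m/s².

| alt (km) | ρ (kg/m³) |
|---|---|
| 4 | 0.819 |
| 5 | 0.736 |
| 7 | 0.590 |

At 5 km, from the table: ρ = 0.736 kg/m³.
Weight W = mg = 142000 × 9.81 = 1.393×10^6 N; in level flight L = W.
q = ½ρv² = ½ × 0.736 × 216² = 17170 Pa.
CL = 2W/(ρv²S) = 2×1.393×10^6/(0.736×216²×198) = 0.4098.
CD = 0.0209 + 0.0483 × 0.4098² = 0.02901.
L/D = CL/CD = 0.4098 / 0.02901 = 14.1

L/D = 14.1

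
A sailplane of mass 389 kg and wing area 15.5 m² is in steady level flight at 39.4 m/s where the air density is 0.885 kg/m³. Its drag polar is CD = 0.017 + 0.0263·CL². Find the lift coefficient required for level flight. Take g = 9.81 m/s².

CL = 0.358

Level flight ⇒ L = W = m·g = 389 × 9.81 = 3816.1 N.
q = ½ρv² = ½ × 0.885 × 39.4² = 686.9 Pa.
Required CL = L/(qS) = 3816.1/(686.9·15.5) = 0.3584.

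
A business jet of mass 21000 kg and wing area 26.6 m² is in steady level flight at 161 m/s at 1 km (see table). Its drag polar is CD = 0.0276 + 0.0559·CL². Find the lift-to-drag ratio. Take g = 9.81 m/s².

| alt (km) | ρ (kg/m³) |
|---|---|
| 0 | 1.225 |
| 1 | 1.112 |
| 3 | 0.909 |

L/D = 12.3

At 1 km, from the table: ρ = 1.112 kg/m³.
In steady level flight, lift balances weight: W = mg = 21000 × 9.81 = 2.0601×10^5 N.
q = ½ρv² = ½ × 1.112 × 161² = 14410 Pa.
CL = W/(q·S) = 2.0601×10^5 / (14410 × 26.6) = 0.5374.
CD = 0.0276 + 0.0559 × 0.5374² = 0.04374.
L/D = CL/CD = 0.5374 / 0.04374 = 12.3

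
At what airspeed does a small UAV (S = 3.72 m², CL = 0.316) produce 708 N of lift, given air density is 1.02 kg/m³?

v = 34.4 m/s

L = ½ρv²S·CL ⇒ v = √(2L/(ρ·S·CL))
v = √(2 × 708 / (1.02 × 3.72 × 0.316)) = √1181 = 34.4 m/s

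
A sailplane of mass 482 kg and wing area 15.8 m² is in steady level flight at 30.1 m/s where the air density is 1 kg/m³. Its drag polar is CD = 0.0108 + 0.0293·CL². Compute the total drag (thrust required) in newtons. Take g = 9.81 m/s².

In steady level flight, lift balances weight: W = mg = 482 × 9.81 = 4728.4 N.
q = ½ρv² = ½ × 1 × 30.1² = 453 Pa.
CL = W/(q·S) = 4728.4 / (453 × 15.8) = 0.6606.
CD = 0.0108 + 0.0293 × 0.6606² = 0.02359.
D = q·S·CD = 453 × 15.8 × 0.02359 = 168.8 N

D = 169 N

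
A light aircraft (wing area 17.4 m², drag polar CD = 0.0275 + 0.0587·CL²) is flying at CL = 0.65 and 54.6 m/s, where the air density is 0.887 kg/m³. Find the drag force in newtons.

D = 1200 N

CD = 0.0275 + 0.0587 × 0.65² = 0.0523
D = ½ρv²S·CD = ½ × 0.887 × 54.6² × 17.4 × 0.0523 = 1200 N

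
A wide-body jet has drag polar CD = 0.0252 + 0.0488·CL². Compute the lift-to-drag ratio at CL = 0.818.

CD = 0.0252 + 0.0488 × 0.818² = 0.05785
L/D = CL/CD = 0.818 / 0.05785 = 14.1

L/D = 14.1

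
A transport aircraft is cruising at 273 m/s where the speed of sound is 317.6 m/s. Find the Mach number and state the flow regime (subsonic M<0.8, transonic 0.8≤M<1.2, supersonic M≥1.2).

M = 0.86 (transonic)

M = v/a = 273 / 317.6 = 0.86
M = 0.86 → transonic.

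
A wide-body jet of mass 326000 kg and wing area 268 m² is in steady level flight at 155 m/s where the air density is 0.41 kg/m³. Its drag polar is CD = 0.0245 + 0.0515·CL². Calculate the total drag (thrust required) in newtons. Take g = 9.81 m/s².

D = 4.31×10^5 N

In steady level flight, lift balances weight: W = mg = 326000 × 9.81 = 3.1981×10^6 N.
q = ½ρv² = ½ × 0.41 × 155² = 4925 Pa.
CL = 2W/(ρv²S) = 2×3.1981×10^6/(0.41×155²×268) = 2.423.
CD = 0.0245 + 0.0515 × 2.423² = 0.3268.
D = q·S·CD = 4925 × 268 × 0.3268 = 4.314×10^5 N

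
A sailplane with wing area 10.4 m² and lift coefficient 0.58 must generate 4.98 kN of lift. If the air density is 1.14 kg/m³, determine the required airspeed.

L = ½ρv²S·CL ⇒ v = √(2L/(ρ·S·CL))
v = √(2 × 4980 / (1.14 × 10.4 × 0.58)) = √1448 = 38.1 m/s

v = 38.1 m/s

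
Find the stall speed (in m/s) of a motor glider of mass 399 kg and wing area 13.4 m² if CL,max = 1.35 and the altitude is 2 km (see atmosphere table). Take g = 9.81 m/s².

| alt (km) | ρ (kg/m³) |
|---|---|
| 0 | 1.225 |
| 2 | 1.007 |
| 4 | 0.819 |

V_stall = 20.7 m/s

At 2 km, from the table: ρ = 1.007 kg/m³.
Weight W = mg = 399 × 9.81 = 3914 N.
From L = ½ρV²S·CL,max = W: V_stall = √(2W/(ρSCL,max)) = √(2·3914/(1.007·13.4·1.35))
V_stall = √429.7 = 20.7 m/s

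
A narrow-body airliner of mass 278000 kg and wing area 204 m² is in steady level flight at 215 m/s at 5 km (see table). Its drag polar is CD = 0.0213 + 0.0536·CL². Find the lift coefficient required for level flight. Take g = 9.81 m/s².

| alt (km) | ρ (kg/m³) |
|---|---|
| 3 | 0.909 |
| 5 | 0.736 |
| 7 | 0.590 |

At 5 km, from the table: ρ = 0.736 kg/m³.
Weight W = mg = 278000 × 9.81 = 2.7272×10^6 N; in level flight L = W.
q = ½ρv² = ½ × 0.736 × 215² = 17010 Pa.
CL = W/(q·S) = 2.7272×10^6 / (17010 × 204) = 0.7859.

CL = 0.786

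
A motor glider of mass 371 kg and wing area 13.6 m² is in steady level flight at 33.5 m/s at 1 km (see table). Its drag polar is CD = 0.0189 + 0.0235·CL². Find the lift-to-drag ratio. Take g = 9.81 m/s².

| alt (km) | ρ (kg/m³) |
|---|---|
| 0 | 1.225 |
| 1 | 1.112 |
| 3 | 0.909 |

At 1 km, from the table: ρ = 1.112 kg/m³.
Level flight ⇒ L = W = m·g = 371 × 9.81 = 3639.5 N.
Dynamic pressure q = 0.5 × 1.112 × 33.5² = 624 Pa.
CL = W/(q·S) = 3639.5 / (624 × 13.6) = 0.4289.
CD = 0.0189 + 0.0235 × 0.4289² = 0.02322.
L/D = CL/CD = 0.4289 / 0.02322 = 18.5

L/D = 18.5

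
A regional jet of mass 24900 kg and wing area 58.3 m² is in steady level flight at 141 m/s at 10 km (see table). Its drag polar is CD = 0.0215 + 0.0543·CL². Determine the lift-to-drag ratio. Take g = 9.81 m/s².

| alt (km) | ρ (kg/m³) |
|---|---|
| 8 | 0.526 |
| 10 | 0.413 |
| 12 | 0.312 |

L/D = 13.1

At 10 km, from the table: ρ = 0.413 kg/m³.
In steady level flight, lift balances weight: W = mg = 24900 × 9.81 = 2.4427×10^5 N.
q = ½ρv² = ½ × 0.413 × 141² = 4105 Pa.
Required CL = L/(qS) = 2.4427×10^5/(4105·58.3) = 1.021.
CD = 0.0215 + 0.0543 × 1.021² = 0.07806.
L/D = CL/CD = 1.021 / 0.07806 = 13.1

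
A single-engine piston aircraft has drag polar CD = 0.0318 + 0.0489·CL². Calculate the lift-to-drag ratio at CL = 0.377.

L/D = 9.73

CD = 0.0318 + 0.0489 × 0.377² = 0.03875
L/D = CL/CD = 0.377 / 0.03875 = 9.73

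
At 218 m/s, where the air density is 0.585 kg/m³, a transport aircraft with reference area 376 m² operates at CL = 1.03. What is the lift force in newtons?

Dynamic pressure q = ½ρv² = ½ × 0.585 × 218² = 13900 Pa.
L = q·S·CL = 13900 × 376 × 1.03 = 5.38×10^6 N ≈ 5380 kN

L = 5.38×10^6 N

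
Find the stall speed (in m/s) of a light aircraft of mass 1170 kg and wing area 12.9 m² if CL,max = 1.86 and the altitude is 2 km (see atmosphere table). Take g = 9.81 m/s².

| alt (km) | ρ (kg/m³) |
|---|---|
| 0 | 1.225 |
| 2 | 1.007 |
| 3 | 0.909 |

V_stall = 30.8 m/s

At 2 km, from the table: ρ = 1.007 kg/m³.
Weight W = mg = 1170 × 9.81 = 11480 N.
V_stall = √(2W/(ρ·S·CL,max)) = √(2 × 11480 / (1.007 × 12.9 × 1.86))
V_stall = √950.1 = 30.8 m/s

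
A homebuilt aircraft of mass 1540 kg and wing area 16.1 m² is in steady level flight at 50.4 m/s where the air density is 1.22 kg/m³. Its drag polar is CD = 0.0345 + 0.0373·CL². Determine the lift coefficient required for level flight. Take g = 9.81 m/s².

CL = 0.606

In steady level flight, lift balances weight: W = mg = 1540 × 9.81 = 15107 N.
q = ½ρv² = ½ × 1.22 × 50.4² = 1549 Pa.
CL = 2W/(ρv²S) = 2×15107/(1.22×50.4²×16.1) = 0.6056.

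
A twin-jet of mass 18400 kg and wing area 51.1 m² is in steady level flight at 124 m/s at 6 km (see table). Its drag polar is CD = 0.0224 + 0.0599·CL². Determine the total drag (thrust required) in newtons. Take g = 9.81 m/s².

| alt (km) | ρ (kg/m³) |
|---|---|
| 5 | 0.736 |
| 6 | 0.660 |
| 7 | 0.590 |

At 6 km, from the table: ρ = 0.660 kg/m³.
Level flight ⇒ L = W = m·g = 18400 × 9.81 = 1.805×10^5 N.
q = ½ρv² = ½ × 0.66 × 124² = 5074 Pa.
CL = W/(q·S) = 1.805×10^5 / (5074 × 51.1) = 0.6962.
CD = 0.0224 + 0.0599 × 0.6962² = 0.05143.
D = q·S·CD = 5074 × 51.1 × 0.05143 = 13340 N

D = 13300 N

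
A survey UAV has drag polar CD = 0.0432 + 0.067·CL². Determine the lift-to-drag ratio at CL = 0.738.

CD = 0.0432 + 0.067 × 0.738² = 0.07969
L/D = CL/CD = 0.738 / 0.07969 = 9.26

L/D = 9.26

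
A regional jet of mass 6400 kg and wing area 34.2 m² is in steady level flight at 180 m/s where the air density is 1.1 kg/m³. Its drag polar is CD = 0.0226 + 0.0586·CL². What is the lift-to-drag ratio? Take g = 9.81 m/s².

L/D = 4.44

Weight W = mg = 6400 × 9.81 = 62784 N; in level flight L = W.
Dynamic pressure q = 0.5 × 1.1 × 180² = 17820 Pa.
Required CL = L/(qS) = 62784/(17820·34.2) = 0.103.
CD = 0.0226 + 0.0586 × 0.103² = 0.02322.
L/D = CL/CD = 0.103 / 0.02322 = 4.44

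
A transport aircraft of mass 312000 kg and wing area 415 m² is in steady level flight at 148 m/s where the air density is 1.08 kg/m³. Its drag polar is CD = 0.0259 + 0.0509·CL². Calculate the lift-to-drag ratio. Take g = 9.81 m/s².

Weight W = mg = 312000 × 9.81 = 3.0607×10^6 N; in level flight L = W.
q = ½ρv² = ½ × 1.08 × 148² = 11830 Pa.
Required CL = L/(qS) = 3.0607×10^6/(11830·415) = 0.6235.
CD = 0.0259 + 0.0509 × 0.6235² = 0.04569.
L/D = CL/CD = 0.6235 / 0.04569 = 13.6

L/D = 13.6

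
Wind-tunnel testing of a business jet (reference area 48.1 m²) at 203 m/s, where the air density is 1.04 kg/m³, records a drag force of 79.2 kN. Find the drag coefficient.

From D = ½ρv²S·CD, rearranging gives CD = 2D/(ρv²S).
CD = 2 × 79200 / (1.04 × 203² × 48.1) = 0.0768

CD = 0.0768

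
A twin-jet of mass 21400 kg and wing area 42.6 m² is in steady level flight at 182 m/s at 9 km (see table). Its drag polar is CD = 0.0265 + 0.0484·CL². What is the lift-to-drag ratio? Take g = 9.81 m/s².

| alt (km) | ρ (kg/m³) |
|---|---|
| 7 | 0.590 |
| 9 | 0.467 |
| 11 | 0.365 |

L/D = 13.8

At 9 km, from the table: ρ = 0.467 kg/m³.
Level flight ⇒ L = W = m·g = 21400 × 9.81 = 2.0993×10^5 N.
q = ½ρv² = ½ × 0.467 × 182² = 7734 Pa.
CL = 2W/(ρv²S) = 2×2.0993×10^5/(0.467×182²×42.6) = 0.6372.
CD = 0.0265 + 0.0484 × 0.6372² = 0.04615.
L/D = CL/CD = 0.6372 / 0.04615 = 13.8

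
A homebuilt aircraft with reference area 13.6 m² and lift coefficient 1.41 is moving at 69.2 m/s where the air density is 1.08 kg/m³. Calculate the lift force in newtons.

Dynamic pressure q = ½ρv² = ½ × 1.08 × 69.2² = 2586 Pa.
L = q·S·CL = 2586 × 13.6 × 1.41 = 49600 N ≈ 49.6 kN

L = 49600 N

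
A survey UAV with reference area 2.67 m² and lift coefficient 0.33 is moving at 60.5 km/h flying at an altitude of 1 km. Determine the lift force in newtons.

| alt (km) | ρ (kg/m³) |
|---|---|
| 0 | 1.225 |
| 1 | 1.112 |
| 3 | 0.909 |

L = 138 N

At 1 km, from the table: ρ = 1.112 kg/m³.
Convert speed: v = 60.5 km/h ÷ 3.6 = 16.81 m/s.
L = ½ρv²S·CL = ½ × 1.112 × 16.81² × 2.67 × 0.33 = 138 N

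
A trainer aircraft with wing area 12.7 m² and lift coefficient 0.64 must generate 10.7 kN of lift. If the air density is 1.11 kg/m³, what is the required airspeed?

v = 48.7 m/s

L = ½ρv²S·CL ⇒ v = √(2L/(ρ·S·CL))
v = √(2 × 10700 / (1.11 × 12.7 × 0.64)) = √2372 = 48.7 m/s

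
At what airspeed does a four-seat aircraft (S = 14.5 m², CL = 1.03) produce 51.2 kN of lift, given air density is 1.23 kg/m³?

v = 74.7 m/s

L = ½ρv²S·CL ⇒ v = √(2L/(ρ·S·CL))
v = √(2 × 51200 / (1.23 × 14.5 × 1.03)) = √5574 = 74.7 m/s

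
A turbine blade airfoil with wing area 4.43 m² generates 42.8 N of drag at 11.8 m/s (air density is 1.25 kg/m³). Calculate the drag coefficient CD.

CD = 0.111

From D = ½ρv²S·CD, rearranging gives CD = 2D/(ρv²S).
CD = 2 × 42.8 / (1.25 × 11.8² × 4.43) = 0.111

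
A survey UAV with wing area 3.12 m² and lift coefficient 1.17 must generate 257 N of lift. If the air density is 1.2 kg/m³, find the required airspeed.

v = 10.8 m/s

L = ½ρv²S·CL ⇒ v = √(2L/(ρ·S·CL))
v = √(2 × 257 / (1.2 × 3.12 × 1.17)) = √117.3 = 10.8 m/s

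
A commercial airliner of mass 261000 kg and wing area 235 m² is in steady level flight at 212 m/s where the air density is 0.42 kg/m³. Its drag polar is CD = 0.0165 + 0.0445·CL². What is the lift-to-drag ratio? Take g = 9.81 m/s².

L/D = 15.2

Level flight ⇒ L = W = m·g = 261000 × 9.81 = 2.5604×10^6 N.
Dynamic pressure q = 0.5 × 0.42 × 212² = 9438 Pa.
Required CL = L/(qS) = 2.5604×10^6/(9438·235) = 1.154.
CD = 0.0165 + 0.0445 × 1.154² = 0.0758.
L/D = CL/CD = 1.154 / 0.0758 = 15.2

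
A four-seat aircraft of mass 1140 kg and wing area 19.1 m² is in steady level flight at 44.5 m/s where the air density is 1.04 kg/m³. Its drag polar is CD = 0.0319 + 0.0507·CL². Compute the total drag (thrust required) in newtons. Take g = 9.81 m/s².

Level flight ⇒ L = W = m·g = 1140 × 9.81 = 11183 N.
q = ½ρv² = ½ × 1.04 × 44.5² = 1030 Pa.
CL = 2W/(ρv²S) = 2×11183/(1.04×44.5²×19.1) = 0.5686.
CD = 0.0319 + 0.0507 × 0.5686² = 0.04829.
D = q·S·CD = 1030 × 19.1 × 0.04829 = 949.8 N

D = 950 N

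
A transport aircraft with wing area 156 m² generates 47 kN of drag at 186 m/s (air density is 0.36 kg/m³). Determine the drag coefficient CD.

CD = 0.0484

From D = ½ρv²S·CD, rearranging gives CD = 2D/(ρv²S).
CD = 2 × 47000 / (0.36 × 186² × 156) = 0.0484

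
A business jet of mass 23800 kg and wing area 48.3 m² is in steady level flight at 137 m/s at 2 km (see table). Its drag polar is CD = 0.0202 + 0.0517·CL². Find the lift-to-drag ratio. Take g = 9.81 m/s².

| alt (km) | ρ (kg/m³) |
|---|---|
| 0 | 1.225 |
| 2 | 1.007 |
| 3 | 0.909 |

At 2 km, from the table: ρ = 1.007 kg/m³.
Level flight ⇒ L = W = m·g = 23800 × 9.81 = 2.3348×10^5 N.
q = ½ρv² = ½ × 1.007 × 137² = 9450 Pa.
CL = 2W/(ρv²S) = 2×2.3348×10^5/(1.007×137²×48.3) = 0.5115.
CD = 0.0202 + 0.0517 × 0.5115² = 0.03373.
L/D = CL/CD = 0.5115 / 0.03373 = 15.2

L/D = 15.2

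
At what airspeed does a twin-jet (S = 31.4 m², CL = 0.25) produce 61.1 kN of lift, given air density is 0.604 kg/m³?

L = ½ρv²S·CL ⇒ v = √(2L/(ρ·S·CL))
v = √(2 × 61100 / (0.604 × 31.4 × 0.25)) = √25770 = 161 m/s

v = 161 m/s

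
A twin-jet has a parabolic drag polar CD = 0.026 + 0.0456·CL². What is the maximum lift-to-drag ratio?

For CD = CD0 + K·CL², (L/D)max occurs at CL* = √(CD0/K) and equals 1/(2√(K·CD0)).
(L/D)max = 1/(2√(0.0456 × 0.026)) = 1/(2 × 0.03443) = 14.5

(L/D)max = 14.5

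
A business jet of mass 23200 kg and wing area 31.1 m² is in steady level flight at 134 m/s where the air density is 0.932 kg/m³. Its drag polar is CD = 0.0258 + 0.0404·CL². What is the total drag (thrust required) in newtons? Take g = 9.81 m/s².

Weight W = mg = 23200 × 9.81 = 2.2759×10^5 N; in level flight L = W.
q = ½ρv² = ½ × 0.932 × 134² = 8367 Pa.
Required CL = L/(qS) = 2.2759×10^5/(8367·31.1) = 0.8746.
CD = 0.0258 + 0.0404 × 0.8746² = 0.0567.
D = q·S·CD = 8367 × 31.1 × 0.0567 = 14760 N

D = 14800 N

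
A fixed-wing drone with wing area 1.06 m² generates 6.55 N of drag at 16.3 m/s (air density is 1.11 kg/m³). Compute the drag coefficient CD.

CD = 0.0419

From D = ½ρv²S·CD, rearranging gives CD = 2D/(ρv²S).
CD = 2 × 6.55 / (1.11 × 16.3² × 1.06) = 0.0419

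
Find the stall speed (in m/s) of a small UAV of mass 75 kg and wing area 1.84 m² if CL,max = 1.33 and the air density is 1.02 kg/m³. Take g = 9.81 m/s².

Weight W = mg = 75 × 9.81 = 735.8 N.
V_stall = √(2W/(ρ·S·CL,max)) = √(2 × 735.8 / (1.02 × 1.84 × 1.33))
V_stall = √589.5 = 24.3 m/s

V_stall = 24.3 m/s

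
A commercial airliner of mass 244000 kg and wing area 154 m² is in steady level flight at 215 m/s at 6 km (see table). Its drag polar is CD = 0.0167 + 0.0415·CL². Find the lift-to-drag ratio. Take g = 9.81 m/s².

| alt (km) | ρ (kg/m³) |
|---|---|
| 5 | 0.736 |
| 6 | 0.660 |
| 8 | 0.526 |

L/D = 17

At 6 km, from the table: ρ = 0.660 kg/m³.
Level flight ⇒ L = W = m·g = 244000 × 9.81 = 2.3936×10^6 N.
Dynamic pressure q = 0.5 × 0.66 × 215² = 15250 Pa.
CL = W/(q·S) = 2.3936×10^6 / (15250 × 154) = 1.019.
CD = 0.0167 + 0.0415 × 1.019² = 0.05979.
L/D = CL/CD = 1.019 / 0.05979 = 17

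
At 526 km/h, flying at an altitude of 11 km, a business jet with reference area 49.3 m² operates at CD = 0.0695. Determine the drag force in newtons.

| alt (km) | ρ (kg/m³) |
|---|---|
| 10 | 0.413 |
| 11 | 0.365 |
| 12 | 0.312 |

D = 13300 N

At 11 km, from the table: ρ = 0.365 kg/m³.
Convert speed: v = 526 km/h ÷ 3.6 = 146.1 m/s.
D = ½ρv²S·CD = ½ × 0.365 × 146.1² × 49.3 × 0.0695 = 13300 N ≈ 13.3 kN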